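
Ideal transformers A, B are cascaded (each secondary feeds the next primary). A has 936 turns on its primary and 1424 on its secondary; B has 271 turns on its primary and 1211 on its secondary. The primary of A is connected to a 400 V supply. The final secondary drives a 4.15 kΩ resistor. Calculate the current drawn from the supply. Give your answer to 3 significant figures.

Secondary of A: V = 400.00 × 1424/936 = 608.55 V.
Secondary of B: V = 608.55 × 1211/271 = 2719.4 V.
I_load = 2719.4/4150 = 0.65527 A, so P_out = 2719.4 × 0.65527 = 1781.9 W.
All ideal ⇒ P_in = P_out, so I_supply = 1781.9/400 = 4.45 A.

I_supply ≈ 4.45 A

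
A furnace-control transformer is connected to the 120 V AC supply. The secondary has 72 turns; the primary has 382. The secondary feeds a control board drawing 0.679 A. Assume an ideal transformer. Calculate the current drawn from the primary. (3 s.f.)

For an ideal transformer I_p N_p = I_s N_s, so I_p = 0.679 × 72/382 = 0.128 A.

I_p ≈ 0.128 A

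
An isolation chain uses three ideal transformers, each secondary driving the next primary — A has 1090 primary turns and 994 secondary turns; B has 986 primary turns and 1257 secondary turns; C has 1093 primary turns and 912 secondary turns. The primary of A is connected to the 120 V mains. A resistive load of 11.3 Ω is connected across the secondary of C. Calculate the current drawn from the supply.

I_supply ≈ 9.99 A

Secondary of A: V = 120.00 × 994/1090 = 109.43 V.
Secondary of B: V = 109.43 × 1257/986 = 139.51 V.
Secondary of C: V = 139.51 × 912/1093 = 116.41 V.
I_load = 116.41/11.3 = 10.301 A, so P_out = 116.41 × 10.301 = 1199.1 W.
All ideal ⇒ P_in = P_out, so I_supply = 1199.1/120 = 9.99 A.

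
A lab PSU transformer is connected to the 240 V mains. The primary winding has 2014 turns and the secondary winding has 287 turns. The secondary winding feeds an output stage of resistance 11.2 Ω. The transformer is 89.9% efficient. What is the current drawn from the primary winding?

I_p ≈ 0.484 A

V_s = 240 × 287/2014 = 34.201 V.
I_s = V_s/R = 34.201/11.2 = 3.0536 A.
P_out = V_s I_s = 34.201 × 3.0536 = 104.44 W.
P_in = P_out/η = 104.44/0.899 = 116.17 W.
I_p = P_in/V_p = 116.17/240 = 0.484 A.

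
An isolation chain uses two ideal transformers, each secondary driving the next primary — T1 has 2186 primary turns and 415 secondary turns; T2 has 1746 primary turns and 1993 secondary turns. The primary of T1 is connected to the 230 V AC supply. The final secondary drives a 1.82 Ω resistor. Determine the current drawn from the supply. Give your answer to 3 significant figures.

Secondary of T1: V = 230.00 × 415/2186 = 43.664 V.
Secondary of T2: V = 43.664 × 1993/1746 = 49.841 V.
I_load = 49.841/1.82 = 27.385 A, so P_out = 49.841 × 27.385 = 1364.9 W.
All ideal ⇒ P_in = P_out, so I_supply = 1364.9/230 = 5.93 A.

I_supply ≈ 5.93 A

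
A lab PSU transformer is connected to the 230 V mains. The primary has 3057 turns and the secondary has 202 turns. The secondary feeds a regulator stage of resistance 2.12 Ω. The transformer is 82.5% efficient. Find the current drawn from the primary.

I_p ≈ 0.574 A

V_s = 230 × 202/3057 = 15.198 V.
I_s = V_s/R = 15.198/2.12 = 7.1688 A.
P_out = V_s I_s = 15.198 × 7.1688 = 108.95 W.
P_in = P_out/η = 108.95/0.825 = 132.06 W.
I_p = P_in/V_p = 132.06/230 = 0.574 A.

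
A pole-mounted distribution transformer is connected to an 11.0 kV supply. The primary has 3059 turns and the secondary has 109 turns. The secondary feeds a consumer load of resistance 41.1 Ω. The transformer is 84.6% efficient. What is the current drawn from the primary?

I_p ≈ 0.402 A

V_s = 11000 × 109/3059 = 391.96 V.
I_s = V_s/R = 391.96/41.1 = 9.5367 A.
P_out = V_s I_s = 391.96 × 9.5367 = 3738.0 W.
P_in = P_out/η = 3738.0/0.846 = 4418.4 W.
I_p = P_in/V_p = 4418.4/11000 = 0.402 A.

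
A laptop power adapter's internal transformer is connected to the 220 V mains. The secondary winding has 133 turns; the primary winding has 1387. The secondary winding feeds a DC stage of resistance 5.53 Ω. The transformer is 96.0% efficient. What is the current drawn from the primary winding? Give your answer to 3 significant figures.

V_s = 220 × 133/1387 = 21.096 V.
I_s = V_s/R = 21.096/5.53 = 3.8148 A.
P_out = V_s I_s = 21.096 × 3.8148 = 80.477 W.
P_in = P_out/η = 80.477/0.960 = 83.830 W.
I_p = P_in/V_p = 83.830/220 = 0.381 A.

I_p ≈ 0.381 A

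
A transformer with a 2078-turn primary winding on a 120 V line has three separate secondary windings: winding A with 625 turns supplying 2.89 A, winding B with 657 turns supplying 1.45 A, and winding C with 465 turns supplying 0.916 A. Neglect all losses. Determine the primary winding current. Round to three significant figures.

V_A = 120 × 625/2078 = 36.092 V; V_B = 120 × 657/2078 = 37.940 V; V_C = 120 × 465/2078 = 26.853 V.
P_out = V_A I_A + V_B I_B + V_C I_C = 36.092×2.89 + 37.940×1.45 + 26.853×0.916 = 104.31 + 55.013 + 24.597 = 183.92 W.
Ideal ⇒ P_in = P_out, so I_p = P_out/V_p = 183.92/120 = 1.53 A.

I_p ≈ 1.53 A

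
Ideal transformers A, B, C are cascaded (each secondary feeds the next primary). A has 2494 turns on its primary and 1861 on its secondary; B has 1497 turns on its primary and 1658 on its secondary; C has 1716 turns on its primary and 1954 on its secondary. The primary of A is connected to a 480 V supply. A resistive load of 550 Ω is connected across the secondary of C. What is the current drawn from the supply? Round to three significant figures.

I_supply ≈ 0.773 A

Secondary of A: V = 480.00 × 1861/2494 = 358.17 V.
Secondary of B: V = 358.17 × 1658/1497 = 396.69 V.
Secondary of C: V = 396.69 × 1954/1716 = 451.71 V.
I_load = 451.71/550 = 0.82129 A, so P_out = 451.71 × 0.82129 = 370.99 W.
All ideal ⇒ P_in = P_out, so I_supply = 370.99/480 = 0.773 A.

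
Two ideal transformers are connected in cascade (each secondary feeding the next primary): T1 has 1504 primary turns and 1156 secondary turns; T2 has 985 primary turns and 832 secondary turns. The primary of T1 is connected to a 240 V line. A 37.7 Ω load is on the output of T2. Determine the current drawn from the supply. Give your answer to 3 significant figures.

After T1: V = 240.00 × 1156/1504 = 184.47 V.
After T2: V = 184.47 × 832/985 = 155.81 V.
I_load = 155.81/37.7 = 4.1330 A, so P_out = 155.81 × 4.1330 = 643.98 W.
All ideal ⇒ P_in = P_out, so I_supply = 643.98/240 = 2.68 A.

I_supply ≈ 2.68 A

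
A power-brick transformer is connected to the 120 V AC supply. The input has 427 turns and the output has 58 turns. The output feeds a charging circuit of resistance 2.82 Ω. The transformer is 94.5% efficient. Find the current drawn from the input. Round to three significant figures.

I_in ≈ 0.831 A

V_out = 120 × 58/427 = 16.300 V.
I_out = V_out/R = 16.300/2.82 = 5.7801 A.
P_out = V_out I_out = 16.300 × 5.7801 = 94.214 W.
P_in = P_out/η = 94.214/0.945 = 99.697 W.
I_in = P_in/V_in = 99.697/120 = 0.831 A.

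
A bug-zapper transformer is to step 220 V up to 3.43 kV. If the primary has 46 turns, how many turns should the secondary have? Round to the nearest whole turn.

N_s/N_p = V_s/V_p, so N_s = 46 × 3430/220 = 717.2 ≈ 717 turns.

N_s = 717 turns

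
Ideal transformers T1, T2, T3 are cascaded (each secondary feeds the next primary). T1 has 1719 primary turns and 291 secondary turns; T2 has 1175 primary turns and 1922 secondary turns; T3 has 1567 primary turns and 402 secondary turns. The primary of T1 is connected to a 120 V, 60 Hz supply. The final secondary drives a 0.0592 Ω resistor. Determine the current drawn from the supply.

After T1: V = 120.00 × 291/1719 = 20.314 V.
After T2: V = 20.314 × 1922/1175 = 33.229 V.
After T3: V = 33.229 × 402/1567 = 8.5245 V.
I_load = 8.5245/0.0592 = 144.00 A, so P_out = 8.5245 × 144.00 = 1227.5 W.
All ideal ⇒ P_in = P_out, so I_supply = 1227.5/120 = 10.2 A.

I_supply ≈ 10.2 A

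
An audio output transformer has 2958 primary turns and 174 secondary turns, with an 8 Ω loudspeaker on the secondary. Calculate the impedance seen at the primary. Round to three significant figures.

Z_p ≈ 2310 Ω

Z_p = (N_p/N_s)² × Z_s = (2958/174)² × 8 = 2310 Ω.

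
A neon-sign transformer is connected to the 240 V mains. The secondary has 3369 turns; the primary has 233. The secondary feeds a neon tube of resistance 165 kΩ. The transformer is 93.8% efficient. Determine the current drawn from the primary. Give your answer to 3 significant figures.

V_s = 240 × 3369/233 = 3470.2 V.
I_s = V_s/R = 3470.2/165000 = 0.021032 A.
P_out = V_s I_s = 3470.2 × 0.021032 = 72.984 W.
P_in = P_out/η = 72.984/0.938 = 77.808 W.
I_p = P_in/V_p = 77.808/240 = 0.324 A.

I_p ≈ 0.324 A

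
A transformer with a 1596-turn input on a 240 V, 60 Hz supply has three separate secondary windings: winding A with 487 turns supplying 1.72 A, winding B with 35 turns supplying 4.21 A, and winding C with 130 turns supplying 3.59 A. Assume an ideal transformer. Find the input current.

V_A = 240 × 487/1596 = 73.233 V; V_B = 240 × 35/1596 = 5.2632 V; V_C = 240 × 130/1596 = 19.549 V.
P_out = V_A I_A + V_B I_B + V_C I_C = 73.233×1.72 + 5.2632×4.21 + 19.549×3.59 = 125.96 + 22.158 + 70.180 = 218.30 W.
Ideal ⇒ P_in = P_out, so I_in = P_out/V_in = 218.30/240 = 0.910 A.

I_in ≈ 0.910 A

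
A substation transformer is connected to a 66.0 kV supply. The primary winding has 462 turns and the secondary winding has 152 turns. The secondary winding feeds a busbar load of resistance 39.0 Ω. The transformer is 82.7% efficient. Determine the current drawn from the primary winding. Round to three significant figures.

I_p ≈ 222 A

V_s = 66000 × 152/462 = 21714 V.
I_s = V_s/R = 21714/39.0 = 556.78 A.
P_out = V_s I_s = 21714 × 556.78 = 1.2090×10^7 W.
P_in = P_out/η = 1.2090×10^7/0.827 = 1.4619×10^7 W.
I_p = P_in/V_p = 1.4619×10^7/66000 = 222 A.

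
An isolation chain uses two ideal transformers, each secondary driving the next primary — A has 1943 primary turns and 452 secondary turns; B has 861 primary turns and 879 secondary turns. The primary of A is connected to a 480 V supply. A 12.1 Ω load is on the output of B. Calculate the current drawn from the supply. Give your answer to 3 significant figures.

Secondary of A: V = 480.00 × 452/1943 = 111.66 V.
Secondary of B: V = 111.66 × 879/861 = 114.00 V.
I_load = 114.00/12.1 = 9.4212 A, so P_out = 114.00 × 9.4212 = 1074.0 W.
All ideal ⇒ P_in = P_out, so I_supply = 1074.0/480 = 2.24 A.

I_supply ≈ 2.24 A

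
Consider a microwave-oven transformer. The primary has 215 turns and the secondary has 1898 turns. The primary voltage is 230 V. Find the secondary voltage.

V_s ≈ 2030 V

V_s/V_p = N_s/N_p, so V_s = 230 × 1898/215 = 2030 V.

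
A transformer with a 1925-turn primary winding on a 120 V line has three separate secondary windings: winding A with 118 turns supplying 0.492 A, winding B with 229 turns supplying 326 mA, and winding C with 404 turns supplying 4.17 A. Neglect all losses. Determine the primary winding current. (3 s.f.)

I_p ≈ 0.944 A

V_A = 120 × 118/1925 = 7.3558 V; V_B = 120 × 229/1925 = 14.275 V; V_C = 120 × 404/1925 = 25.184 V.
P_out = V_A I_A + V_B I_B + V_C I_C = 7.3558×0.492 + 14.275×0.326 + 25.184×4.17 = 3.6191 + 4.6538 + 105.02 = 113.29 W.
Ideal ⇒ P_in = P_out, so I_p = P_out/V_p = 113.29/120 = 0.944 A.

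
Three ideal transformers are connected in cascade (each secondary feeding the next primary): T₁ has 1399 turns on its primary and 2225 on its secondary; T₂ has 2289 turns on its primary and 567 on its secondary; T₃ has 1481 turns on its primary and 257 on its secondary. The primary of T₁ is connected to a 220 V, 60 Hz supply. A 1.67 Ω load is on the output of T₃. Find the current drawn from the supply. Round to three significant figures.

I_supply ≈ 0.616 A

After T₁: V = 220.00 × 2225/1399 = 349.89 V.
After T₂: V = 349.89 × 567/2289 = 86.671 V.
After T₃: V = 86.671 × 257/1481 = 15.040 V.
I_load = 15.040/1.67 = 9.0060 A, so P_out = 15.040 × 9.0060 = 135.45 W.
All ideal ⇒ P_in = P_out, so I_supply = 135.45/220 = 0.616 A.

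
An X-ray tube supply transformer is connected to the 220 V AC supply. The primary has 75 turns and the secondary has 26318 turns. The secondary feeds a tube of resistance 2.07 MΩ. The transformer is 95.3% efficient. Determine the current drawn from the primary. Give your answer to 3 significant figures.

I_p ≈ 13.7 A

V_s = 220 × 26318/75 = 77199 V.
I_s = V_s/R = 77199/(2.07×10^6) = 0.037294 A.
P_out = V_s I_s = 77199 × 0.037294 = 2879.1 W.
P_in = P_out/η = 2879.1/0.953 = 3021.1 W.
I_p = P_in/V_p = 3021.1/220 = 13.7 A.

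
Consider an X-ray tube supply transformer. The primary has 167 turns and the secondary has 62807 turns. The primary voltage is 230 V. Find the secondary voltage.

V_s ≈ 86500 V

V_s/V_p = N_s/N_p, so V_s = 230 × 62807/167 = 86500 V.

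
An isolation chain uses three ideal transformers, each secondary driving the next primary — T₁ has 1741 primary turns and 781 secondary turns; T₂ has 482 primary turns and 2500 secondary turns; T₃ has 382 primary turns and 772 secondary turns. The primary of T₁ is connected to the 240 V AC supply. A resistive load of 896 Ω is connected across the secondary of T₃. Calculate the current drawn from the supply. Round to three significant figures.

After T₁: V = 240.00 × 781/1741 = 107.66 V.
After T₂: V = 107.66 × 2500/482 = 558.41 V.
After T₃: V = 558.41 × 772/382 = 1128.5 V.
I_load = 1128.5/896 = 1.2595 A, so P_out = 1128.5 × 1.2595 = 1421.4 W.
All ideal ⇒ P_in = P_out, so I_supply = 1421.4/240 = 5.92 A.

I_supply ≈ 5.92 A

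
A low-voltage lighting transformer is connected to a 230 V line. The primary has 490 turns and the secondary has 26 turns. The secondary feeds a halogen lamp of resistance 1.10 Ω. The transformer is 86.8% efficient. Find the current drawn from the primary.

I_p ≈ 0.678 A

V_s = 230 × 26/490 = 12.204 V.
I_s = V_s/R = 12.204/1.10 = 11.095 A.
P_out = V_s I_s = 12.204 × 11.095 = 135.40 W.
P_in = P_out/η = 135.40/0.868 = 155.99 W.
I_p = P_in/V_p = 155.99/230 = 0.678 A.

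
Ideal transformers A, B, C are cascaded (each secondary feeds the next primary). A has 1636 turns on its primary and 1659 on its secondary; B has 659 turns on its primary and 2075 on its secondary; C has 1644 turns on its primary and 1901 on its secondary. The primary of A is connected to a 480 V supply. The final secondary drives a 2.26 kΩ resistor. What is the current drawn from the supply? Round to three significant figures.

After A: V = 480.00 × 1659/1636 = 486.75 V.
After B: V = 486.75 × 2075/659 = 1532.6 V.
After C: V = 1532.6 × 1901/1644 = 1772.2 V.
I_load = 1772.2/2260 = 0.78417 A, so P_out = 1772.2 × 0.78417 = 1389.7 W.
All ideal ⇒ P_in = P_out, so I_supply = 1389.7/480 = 2.90 A.

I_supply ≈ 2.90 A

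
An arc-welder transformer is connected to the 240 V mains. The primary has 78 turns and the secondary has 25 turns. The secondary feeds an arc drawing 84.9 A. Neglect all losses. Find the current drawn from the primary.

For an ideal transformer I_p N_p = I_s N_s, so I_p = 84.9 × 25/78 = 27.2 A.

I_p ≈ 27.2 A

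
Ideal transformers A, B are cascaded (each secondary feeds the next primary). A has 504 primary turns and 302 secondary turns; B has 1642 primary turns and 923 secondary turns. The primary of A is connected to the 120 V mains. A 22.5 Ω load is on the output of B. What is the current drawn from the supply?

I_supply ≈ 0.605 A

After A: V = 120.00 × 302/504 = 71.905 V.
After B: V = 71.905 × 923/1642 = 40.419 V.
I_load = 40.419/22.5 = 1.7964 A, so P_out = 40.419 × 1.7964 = 72.609 W.
All ideal ⇒ P_in = P_out, so I_supply = 72.609/120 = 0.605 A.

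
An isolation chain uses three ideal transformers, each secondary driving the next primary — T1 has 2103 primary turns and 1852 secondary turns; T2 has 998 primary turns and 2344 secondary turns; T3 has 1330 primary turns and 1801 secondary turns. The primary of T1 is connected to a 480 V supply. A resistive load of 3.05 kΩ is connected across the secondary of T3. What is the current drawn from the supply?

I_supply ≈ 1.23 A

Secondary of T1: V = 480.00 × 1852/2103 = 422.71 V.
Secondary of T2: V = 422.71 × 2344/998 = 992.82 V.
Secondary of T3: V = 992.82 × 1801/1330 = 1344.4 V.
I_load = 1344.4/3050 = 0.44079 A, so P_out = 1344.4 × 0.44079 = 592.60 W.
All ideal ⇒ P_in = P_out, so I_supply = 592.60/480 = 1.23 A.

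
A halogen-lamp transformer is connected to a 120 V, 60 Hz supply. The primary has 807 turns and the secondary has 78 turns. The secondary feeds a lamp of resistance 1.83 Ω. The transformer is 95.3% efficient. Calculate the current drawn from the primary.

V_s = 120 × 78/807 = 11.599 V.
I_s = V_s/R = 11.599/1.83 = 6.3380 A.
P_out = V_s I_s = 11.599 × 6.3380 = 73.511 W.
P_in = P_out/η = 73.511/0.953 = 77.137 W.
I_p = P_in/V_p = 77.137/120 = 0.643 A.

I_p ≈ 0.643 A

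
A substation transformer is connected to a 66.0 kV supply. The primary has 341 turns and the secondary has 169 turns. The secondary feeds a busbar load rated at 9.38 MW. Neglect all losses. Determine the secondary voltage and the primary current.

V_s ≈ 32700 V, I_p ≈ 142 A

V_s = V_p × N_s/N_p = 66000 × 169/341 = 32710 V.
I_s = P/V_s = 9.38×10^6/32710 = 286.77 A.
I_p = I_s × N_s/N_p = 286.77 × 169/341 = 142 A.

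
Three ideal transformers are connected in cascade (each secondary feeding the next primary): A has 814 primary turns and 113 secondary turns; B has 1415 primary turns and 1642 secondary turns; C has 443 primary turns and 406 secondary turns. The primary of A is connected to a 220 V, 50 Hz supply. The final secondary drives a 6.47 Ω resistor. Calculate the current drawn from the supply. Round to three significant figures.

I_supply ≈ 0.741 A

Secondary of A: V = 220.00 × 113/814 = 30.541 V.
Secondary of B: V = 30.541 × 1642/1415 = 35.440 V.
Secondary of C: V = 35.440 × 406/443 = 32.480 V.
I_load = 32.480/6.47 = 5.0201 A, so P_out = 32.480 × 5.0201 = 163.05 W.
All ideal ⇒ P_in = P_out, so I_supply = 163.05/220 = 0.741 A.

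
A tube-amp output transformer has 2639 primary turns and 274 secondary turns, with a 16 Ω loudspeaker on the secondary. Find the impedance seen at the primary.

Z_p = (N_p/N_s)² × Z_s = (2639/274)² × 16 = 1480 Ω.

Z_p ≈ 1480 Ω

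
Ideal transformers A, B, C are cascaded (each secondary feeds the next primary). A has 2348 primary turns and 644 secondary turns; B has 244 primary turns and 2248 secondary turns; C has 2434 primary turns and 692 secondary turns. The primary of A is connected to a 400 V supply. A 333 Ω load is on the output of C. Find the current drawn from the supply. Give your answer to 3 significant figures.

I_supply ≈ 0.620 A

After A: V = 400.00 × 644/2348 = 109.71 V.
After B: V = 109.71 × 2248/244 = 1010.8 V.
After C: V = 1010.8 × 692/2434 = 287.37 V.
I_load = 287.37/333 = 0.86297 A, so P_out = 287.37 × 0.86297 = 247.99 W.
All ideal ⇒ P_in = P_out, so I_supply = 247.99/400 = 0.620 A.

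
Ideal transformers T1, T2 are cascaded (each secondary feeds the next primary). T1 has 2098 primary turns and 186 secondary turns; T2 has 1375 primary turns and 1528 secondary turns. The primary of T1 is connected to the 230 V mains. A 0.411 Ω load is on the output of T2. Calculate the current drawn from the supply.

I_supply ≈ 5.43 A

Secondary of T1: V = 230.00 × 186/2098 = 20.391 V.
Secondary of T2: V = 20.391 × 1528/1375 = 22.660 V.
I_load = 22.660/0.411 = 55.133 A, so P_out = 22.660 × 55.133 = 1249.3 W.
All ideal ⇒ P_in = P_out, so I_supply = 1249.3/230 = 5.43 A.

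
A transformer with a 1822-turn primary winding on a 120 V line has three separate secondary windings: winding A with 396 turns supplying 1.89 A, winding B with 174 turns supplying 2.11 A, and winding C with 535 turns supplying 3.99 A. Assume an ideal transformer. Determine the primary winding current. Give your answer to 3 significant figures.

V_A = 120 × 396/1822 = 26.081 V; V_B = 120 × 174/1822 = 11.460 V; V_C = 120 × 535/1822 = 35.236 V.
P_out = V_A I_A + V_B I_B + V_C I_C = 26.081×1.89 + 11.460×2.11 + 35.236×3.99 = 49.294 + 24.180 + 140.59 = 214.07 W.
Ideal ⇒ P_in = P_out, so I_p = P_out/V_p = 214.07/120 = 1.78 A.

I_p ≈ 1.78 A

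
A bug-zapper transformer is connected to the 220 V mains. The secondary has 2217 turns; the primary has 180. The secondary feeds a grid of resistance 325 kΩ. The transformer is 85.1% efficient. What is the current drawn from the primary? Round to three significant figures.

V_s = 220 × 2217/180 = 2709.7 V.
I_s = V_s/R = 2709.7/325000 = 0.0083374 A.
P_out = V_s I_s = 2709.7 × 0.0083374 = 22.592 W.
P_in = P_out/η = 22.592/0.851 = 26.547 W.
I_p = P_in/V_p = 26.547/220 = 0.121 A.

I_p ≈ 0.121 A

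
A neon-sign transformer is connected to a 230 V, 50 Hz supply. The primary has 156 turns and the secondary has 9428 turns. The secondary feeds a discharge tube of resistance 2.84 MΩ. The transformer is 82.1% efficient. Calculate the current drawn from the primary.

I_p ≈ 0.360 A

V_s = 230 × 9428/156 = 13900 V.
I_s = V_s/R = 13900/(2.84×10^6) = 0.0048945 A.
P_out = V_s I_s = 13900 × 0.0048945 = 68.034 W.
P_in = P_out/η = 68.034/0.821 = 82.867 W.
I_p = P_in/V_p = 82.867/230 = 0.360 A.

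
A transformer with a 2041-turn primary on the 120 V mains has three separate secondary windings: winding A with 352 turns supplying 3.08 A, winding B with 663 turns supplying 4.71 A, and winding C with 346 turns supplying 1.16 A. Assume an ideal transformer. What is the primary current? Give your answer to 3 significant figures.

I_p ≈ 2.26 A

V_A = 120 × 352/2041 = 20.696 V; V_B = 120 × 663/2041 = 38.981 V; V_C = 120 × 346/2041 = 20.343 V.
P_out = V_A I_A + V_B I_B + V_C I_C = 20.696×3.08 + 38.981×4.71 + 20.343×1.16 = 63.743 + 183.60 + 23.598 = 270.94 W.
Ideal ⇒ P_in = P_out, so I_p = P_out/V_p = 270.94/120 = 2.26 A.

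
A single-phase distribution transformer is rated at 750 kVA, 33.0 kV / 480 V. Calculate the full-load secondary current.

I_s ≈ 1560 A

I_s = S/V_s = 750000/480 = 1560 A.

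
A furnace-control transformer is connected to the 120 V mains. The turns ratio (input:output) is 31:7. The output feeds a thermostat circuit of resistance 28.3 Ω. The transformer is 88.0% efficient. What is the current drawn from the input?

V_out = 120 × 7/31 = 27.097 V.
I_out = V_out/R = 27.097/28.3 = 0.95748 A.
P_out = V_out I_out = 27.097 × 0.95748 = 25.945 W.
P_in = P_out/η = 25.945/0.880 = 29.483 W.
I_in = P_in/V_in = 29.483/120 = 0.246 A.

I_in ≈ 0.246 A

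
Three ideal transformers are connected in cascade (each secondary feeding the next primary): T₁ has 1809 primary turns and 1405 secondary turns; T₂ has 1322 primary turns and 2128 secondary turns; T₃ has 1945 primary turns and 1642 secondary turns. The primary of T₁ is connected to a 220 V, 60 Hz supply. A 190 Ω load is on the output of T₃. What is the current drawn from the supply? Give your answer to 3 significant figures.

Secondary of T₁: V = 220.00 × 1405/1809 = 170.87 V.
Secondary of T₂: V = 170.87 × 2128/1322 = 275.04 V.
Secondary of T₃: V = 275.04 × 1642/1945 = 232.20 V.
I_load = 232.20/190 = 1.2221 A, so P_out = 232.20 × 1.2221 = 283.76 W.
All ideal ⇒ P_in = P_out, so I_supply = 283.76/220 = 1.29 A.

I_supply ≈ 1.29 A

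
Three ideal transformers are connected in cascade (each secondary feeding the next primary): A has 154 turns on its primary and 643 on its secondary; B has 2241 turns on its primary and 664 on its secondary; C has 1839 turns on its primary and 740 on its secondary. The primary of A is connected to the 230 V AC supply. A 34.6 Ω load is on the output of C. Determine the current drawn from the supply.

I_supply ≈ 1.65 A

Secondary of A: V = 230.00 × 643/154 = 960.32 V.
Secondary of B: V = 960.32 × 664/2241 = 284.54 V.
Secondary of C: V = 284.54 × 740/1839 = 114.50 V.
I_load = 114.50/34.6 = 3.3092 A, so P_out = 114.50 × 3.3092 = 378.89 W.
All ideal ⇒ P_in = P_out, so I_supply = 378.89/230 = 1.65 A.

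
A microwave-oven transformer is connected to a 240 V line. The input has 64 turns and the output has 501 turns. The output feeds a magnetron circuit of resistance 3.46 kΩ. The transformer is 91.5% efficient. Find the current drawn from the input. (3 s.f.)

V_out = 240 × 501/64 = 1878.8 V.
I_out = V_out/R = 1878.8/3460 = 0.54299 A.
P_out = V_out I_out = 1878.8 × 0.54299 = 1020.1 W.
P_in = P_out/η = 1020.1/0.915 = 1114.9 W.
I_in = P_in/V_in = 1114.9/240 = 4.65 A.

I_in ≈ 4.65 A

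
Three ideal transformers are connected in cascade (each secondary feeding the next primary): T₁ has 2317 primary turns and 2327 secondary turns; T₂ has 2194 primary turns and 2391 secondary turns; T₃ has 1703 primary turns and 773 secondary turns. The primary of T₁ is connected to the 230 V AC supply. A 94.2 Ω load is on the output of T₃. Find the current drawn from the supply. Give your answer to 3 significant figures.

I_supply ≈ 0.603 A

Secondary of T₁: V = 230.00 × 2327/2317 = 230.99 V.
Secondary of T₂: V = 230.99 × 2391/2194 = 251.73 V.
Secondary of T₃: V = 251.73 × 773/1703 = 114.26 V.
I_load = 114.26/94.2 = 1.2130 A, so P_out = 114.26 × 1.2130 = 138.60 W.
All ideal ⇒ P_in = P_out, so I_supply = 138.60/230 = 0.603 A.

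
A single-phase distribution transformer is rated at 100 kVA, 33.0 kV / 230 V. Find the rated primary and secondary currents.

I_p ≈ 3.03 A, I_s ≈ 435 A

I_p = S/V_p = 100000/33000 = 3.03 A.
I_s = S/V_s = 100000/230 = 435 A.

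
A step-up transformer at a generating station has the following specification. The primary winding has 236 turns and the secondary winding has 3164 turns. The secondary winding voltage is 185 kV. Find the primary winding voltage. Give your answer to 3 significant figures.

V_p/V_s = N_p/N_s, so V_p = 185000 × 236/3164 = 13800 V.

V_p ≈ 13800 V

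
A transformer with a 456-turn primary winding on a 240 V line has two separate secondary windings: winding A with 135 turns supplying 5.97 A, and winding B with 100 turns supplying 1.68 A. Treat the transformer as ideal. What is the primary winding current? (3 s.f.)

I_p ≈ 2.14 A

V_A = 240 × 135/456 = 71.053 V; V_B = 240 × 100/456 = 52.632 V.
P_out = V_A I_A + V_B I_B = 71.053×5.97 + 52.632×1.68 = 424.18 + 88.421 = 512.61 W.
Ideal ⇒ P_in = P_out, so I_p = P_out/V_p = 512.61/240 = 2.14 A.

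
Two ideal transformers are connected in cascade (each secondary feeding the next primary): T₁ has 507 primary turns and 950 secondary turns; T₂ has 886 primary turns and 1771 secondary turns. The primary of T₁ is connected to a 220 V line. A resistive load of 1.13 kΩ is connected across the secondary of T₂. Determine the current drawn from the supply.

I_supply ≈ 2.73 A

Secondary of T₁: V = 220.00 × 950/507 = 412.23 V.
Secondary of T₂: V = 412.23 × 1771/886 = 823.99 V.
I_load = 823.99/1130 = 0.72920 A, so P_out = 823.99 × 0.72920 = 600.85 W.
All ideal ⇒ P_in = P_out, so I_supply = 600.85/220 = 2.73 A.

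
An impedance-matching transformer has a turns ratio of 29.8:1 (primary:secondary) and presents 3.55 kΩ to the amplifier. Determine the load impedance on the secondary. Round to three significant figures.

Z_s = Z_p/(N_p/N_s)² = 3550/29.8² = 4.00 Ω.

Z_s ≈ 4.00 Ω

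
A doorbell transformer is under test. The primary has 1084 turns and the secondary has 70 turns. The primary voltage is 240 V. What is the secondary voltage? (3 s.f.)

V_s ≈ 15.5 V

V_s/V_p = N_s/N_p, so V_s = 240 × 70/1084 = 15.5 V.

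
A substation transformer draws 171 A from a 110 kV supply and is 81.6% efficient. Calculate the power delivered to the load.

P_in = V_p I_p = 110000 × 171 = 1.8810×10^7 W.
P_out = η P_in = 0.816 × 1.8810×10^7 = 1.53×10^7 W.

P_out ≈ 1.53×10^7 W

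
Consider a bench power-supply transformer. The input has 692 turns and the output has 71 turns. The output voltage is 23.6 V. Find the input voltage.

V_in/V_out = N_in/N_out, so V_in = 23.6 × 692/71 = 230 V.

V_in ≈ 230 V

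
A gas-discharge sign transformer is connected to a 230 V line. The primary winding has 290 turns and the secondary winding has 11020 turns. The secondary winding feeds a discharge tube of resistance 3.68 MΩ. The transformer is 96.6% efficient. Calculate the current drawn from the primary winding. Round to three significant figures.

I_p ≈ 0.0934 A

V_s = 230 × 11020/290 = 8740.0 V.
I_s = V_s/R = 8740.0/(3.68×10^6) = 0.0023750 A.
P_out = V_s I_s = 8740.0 × 0.0023750 = 20.758 W.
P_in = P_out/η = 20.758/0.966 = 21.488 W.
I_p = P_in/V_p = 21.488/230 = 0.0934 A.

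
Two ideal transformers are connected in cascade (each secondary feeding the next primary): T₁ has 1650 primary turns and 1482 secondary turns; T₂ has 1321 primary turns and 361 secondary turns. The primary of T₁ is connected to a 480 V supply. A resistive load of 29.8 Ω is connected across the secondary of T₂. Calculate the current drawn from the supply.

I_supply ≈ 0.970 A

After T₁: V = 480.00 × 1482/1650 = 431.13 V.
After T₂: V = 431.13 × 361/1321 = 117.82 V.
I_load = 117.82/29.8 = 3.9536 A, so P_out = 117.82 × 3.9536 = 465.80 W.
All ideal ⇒ P_in = P_out, so I_supply = 465.80/480 = 0.970 A.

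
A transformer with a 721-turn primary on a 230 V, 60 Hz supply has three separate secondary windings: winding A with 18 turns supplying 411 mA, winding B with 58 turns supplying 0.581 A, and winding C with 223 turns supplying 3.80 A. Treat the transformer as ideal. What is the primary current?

V_A = 230 × 18/721 = 5.7420 V; V_B = 230 × 58/721 = 18.502 V; V_C = 230 × 223/721 = 71.137 V.
P_out = V_A I_A + V_B I_B + V_C I_C = 5.7420×0.411 + 18.502×0.581 + 71.137×3.80 = 2.3600 + 10.750 + 270.32 = 283.43 W.
Ideal ⇒ P_in = P_out, so I_p = P_out/V_p = 283.43/230 = 1.23 A.

I_p ≈ 1.23 A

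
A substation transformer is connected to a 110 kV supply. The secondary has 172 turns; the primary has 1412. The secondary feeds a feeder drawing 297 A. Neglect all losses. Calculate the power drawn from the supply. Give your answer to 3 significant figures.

P ≈ 3.98×10^6 W

I_p = I_s × N_s/N_p = 297 × 172/1412 = 36.178 A.
P = V_p I_p = 110000 × 36.178 = 3.98×10^6 W.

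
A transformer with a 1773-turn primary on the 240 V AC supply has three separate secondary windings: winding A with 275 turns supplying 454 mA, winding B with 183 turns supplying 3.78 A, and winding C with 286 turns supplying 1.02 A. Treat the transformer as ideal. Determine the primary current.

V_A = 240 × 275/1773 = 37.225 V; V_B = 240 × 183/1773 = 24.772 V; V_C = 240 × 286/1773 = 38.714 V.
P_out = V_A I_A + V_B I_B + V_C I_C = 37.225×0.454 + 24.772×3.78 + 38.714×1.02 = 16.900 + 93.637 + 39.488 = 150.03 W.
Ideal ⇒ P_in = P_out, so I_p = P_out/V_p = 150.03/240 = 0.625 A.

I_p ≈ 0.625 A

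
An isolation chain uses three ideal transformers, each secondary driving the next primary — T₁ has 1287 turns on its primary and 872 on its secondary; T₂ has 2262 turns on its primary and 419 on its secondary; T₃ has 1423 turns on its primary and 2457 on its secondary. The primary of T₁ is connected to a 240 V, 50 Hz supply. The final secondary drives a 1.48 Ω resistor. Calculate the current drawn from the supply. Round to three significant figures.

I_supply ≈ 7.61 A

After T₁: V = 240.00 × 872/1287 = 162.61 V.
After T₂: V = 162.61 × 419/2262 = 30.121 V.
After T₃: V = 30.121 × 2457/1423 = 52.008 V.
I_load = 52.008/1.48 = 35.141 A, so P_out = 52.008 × 35.141 = 1827.6 W.
All ideal ⇒ P_in = P_out, so I_supply = 1827.6/240 = 7.61 A.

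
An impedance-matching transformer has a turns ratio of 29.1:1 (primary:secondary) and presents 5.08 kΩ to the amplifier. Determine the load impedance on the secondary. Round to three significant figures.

Z_s = Z_p/(N_p/N_s)² = 5080/29.1² = 6.00 Ω.

Z_s ≈ 6.00 Ω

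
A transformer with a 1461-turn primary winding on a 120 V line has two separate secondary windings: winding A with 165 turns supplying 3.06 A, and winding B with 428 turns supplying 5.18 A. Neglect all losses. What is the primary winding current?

V_A = 120 × 165/1461 = 13.552 V; V_B = 120 × 428/1461 = 35.154 V.
P_out = V_A I_A + V_B I_B = 13.552×3.06 + 35.154×5.18 = 41.470 + 182.10 = 223.57 W.
Ideal ⇒ P_in = P_out, so I_p = P_out/V_p = 223.57/120 = 1.86 A.

I_p ≈ 1.86 A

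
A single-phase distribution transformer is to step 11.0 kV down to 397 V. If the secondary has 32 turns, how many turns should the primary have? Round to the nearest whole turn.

N_p/N_s = V_p/V_s, so N_p = 32 × 11000/397 = 886.6 ≈ 887 turns.

N_p = 887 turns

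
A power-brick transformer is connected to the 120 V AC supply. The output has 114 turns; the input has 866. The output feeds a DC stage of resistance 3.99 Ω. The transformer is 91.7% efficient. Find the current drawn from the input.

V_out = 120 × 114/866 = 15.797 V.
I_out = V_out/R = 15.797/3.99 = 3.9591 A.
P_out = V_out I_out = 15.797 × 3.9591 = 62.541 W.
P_in = P_out/η = 62.541/0.917 = 68.202 W.
I_in = P_in/V_in = 68.202/120 = 0.568 A.

I_in ≈ 0.568 A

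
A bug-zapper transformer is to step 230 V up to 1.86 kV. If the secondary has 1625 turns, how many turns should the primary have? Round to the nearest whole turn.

N_p = 201 turns

N_p/N_s = V_p/V_s, so N_p = 1625 × 230/1860 = 200.9 ≈ 201 turns.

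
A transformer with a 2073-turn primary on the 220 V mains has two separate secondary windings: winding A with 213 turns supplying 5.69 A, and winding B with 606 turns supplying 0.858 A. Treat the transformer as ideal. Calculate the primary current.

V_A = 220 × 213/2073 = 22.605 V; V_B = 220 × 606/2073 = 64.313 V.
P_out = V_A I_A + V_B I_B = 22.605×5.69 + 64.313×0.858 = 128.62 + 55.180 = 183.80 W.
Ideal ⇒ P_in = P_out, so I_p = P_out/V_p = 183.80/220 = 0.835 A.

I_p ≈ 0.835 A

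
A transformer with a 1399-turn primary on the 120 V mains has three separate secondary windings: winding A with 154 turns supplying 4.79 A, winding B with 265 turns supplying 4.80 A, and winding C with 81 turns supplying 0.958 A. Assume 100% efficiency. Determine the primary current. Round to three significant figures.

V_A = 120 × 154/1399 = 13.209 V; V_B = 120 × 265/1399 = 22.731 V; V_C = 120 × 81/1399 = 6.9478 V.
P_out = V_A I_A + V_B I_B + V_C I_C = 13.209×4.79 + 22.731×4.80 + 6.9478×0.958 = 63.273 + 109.11 + 6.6560 = 179.04 W.
Ideal ⇒ P_in = P_out, so I_p = P_out/V_p = 179.04/120 = 1.49 A.

I_p ≈ 1.49 A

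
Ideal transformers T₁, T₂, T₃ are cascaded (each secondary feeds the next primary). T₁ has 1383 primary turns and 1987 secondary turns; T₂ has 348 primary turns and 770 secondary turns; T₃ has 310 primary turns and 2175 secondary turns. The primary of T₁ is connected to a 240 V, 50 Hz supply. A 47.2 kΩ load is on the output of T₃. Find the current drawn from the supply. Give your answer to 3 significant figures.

Secondary of T₁: V = 240.00 × 1987/1383 = 344.82 V.
Secondary of T₂: V = 344.82 × 770/348 = 762.95 V.
Secondary of T₃: V = 762.95 × 2175/310 = 5353.0 V.
I_load = 5353.0/47200 = 0.11341 A, so P_out = 5353.0 × 0.11341 = 607.09 W.
All ideal ⇒ P_in = P_out, so I_supply = 607.09/240 = 2.53 A.

I_supply ≈ 2.53 A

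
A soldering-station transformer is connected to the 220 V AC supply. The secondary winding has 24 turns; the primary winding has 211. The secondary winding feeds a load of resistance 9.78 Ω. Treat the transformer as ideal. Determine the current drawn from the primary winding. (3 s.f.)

V_s = V_p × N_s/N_p = 220 × 24/211 = 25.024 V.
I_s = V_s/R = 25.024/9.78 = 2.5587 A.
For an ideal transformer I_p N_p = I_s N_s, so I_p = 2.5587 × 24/211 = 0.291 A.

I_p ≈ 0.291 A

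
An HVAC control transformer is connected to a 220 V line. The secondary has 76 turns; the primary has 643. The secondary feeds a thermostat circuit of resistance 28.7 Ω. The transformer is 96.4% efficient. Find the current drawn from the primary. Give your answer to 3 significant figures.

I_p ≈ 0.111 A

V_s = 220 × 76/643 = 26.003 V.
I_s = V_s/R = 26.003/28.7 = 0.90603 A.
P_out = V_s I_s = 26.003 × 0.90603 = 23.560 W.
P_in = P_out/η = 23.560/0.964 = 24.439 W.
I_p = P_in/V_p = 24.439/220 = 0.111 A.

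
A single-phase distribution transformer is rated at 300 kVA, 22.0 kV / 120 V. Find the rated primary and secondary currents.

I_p ≈ 13.6 A, I_s ≈ 2500 A

I_p = S/V_p = 300000/22000 = 13.6 A.
I_s = S/V_s = 300000/120 = 2500 A.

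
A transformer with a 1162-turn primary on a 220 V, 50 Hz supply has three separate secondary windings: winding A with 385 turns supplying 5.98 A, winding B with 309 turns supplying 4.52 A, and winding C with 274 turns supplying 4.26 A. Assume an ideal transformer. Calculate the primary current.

V_A = 220 × 385/1162 = 72.892 V; V_B = 220 × 309/1162 = 58.503 V; V_C = 220 × 274/1162 = 51.876 V.
P_out = V_A I_A + V_B I_B + V_C I_C = 72.892×5.98 + 58.503×4.52 + 51.876×4.26 = 435.89 + 264.43 + 220.99 = 921.32 W.
Ideal ⇒ P_in = P_out, so I_p = P_out/V_p = 921.32/220 = 4.19 A.

I_p ≈ 4.19 A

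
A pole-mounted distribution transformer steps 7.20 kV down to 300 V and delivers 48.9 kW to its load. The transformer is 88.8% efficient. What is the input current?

I_in ≈ 7.65 A

P_in = P_out/η = 48900/0.888 = 55068 W.
I_in = P_in/V_in = 55068/7200 = 7.65 A.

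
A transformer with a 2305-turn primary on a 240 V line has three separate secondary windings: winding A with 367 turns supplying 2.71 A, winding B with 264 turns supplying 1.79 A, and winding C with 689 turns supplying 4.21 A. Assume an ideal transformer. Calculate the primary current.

I_p ≈ 1.89 A

V_A = 240 × 367/2305 = 38.213 V; V_B = 240 × 264/2305 = 27.488 V; V_C = 240 × 689/2305 = 71.740 V.
P_out = V_A I_A + V_B I_B + V_C I_C = 38.213×2.71 + 27.488×1.79 + 71.740×4.21 = 103.56 + 49.204 + 302.02 = 454.78 W.
Ideal ⇒ P_in = P_out, so I_p = P_out/V_p = 454.78/240 = 1.89 A.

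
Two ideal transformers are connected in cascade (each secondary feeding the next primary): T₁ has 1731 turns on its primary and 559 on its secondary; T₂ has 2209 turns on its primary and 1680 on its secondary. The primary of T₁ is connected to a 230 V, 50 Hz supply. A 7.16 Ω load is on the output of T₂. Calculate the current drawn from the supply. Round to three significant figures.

I_supply ≈ 1.94 A

After T₁: V = 230.00 × 559/1731 = 74.275 V.
After T₂: V = 74.275 × 1680/2209 = 56.488 V.
I_load = 56.488/7.16 = 7.8894 A, so P_out = 56.488 × 7.8894 = 445.66 W.
All ideal ⇒ P_in = P_out, so I_supply = 445.66/230 = 1.94 A.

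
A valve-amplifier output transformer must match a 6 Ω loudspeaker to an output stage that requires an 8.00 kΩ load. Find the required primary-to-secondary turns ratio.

N_p/N_s ≈ 36.5

Z_p/Z_s = (N_p/N_s)², so N_p/N_s = √(8000/6) = √1330 = 36.5.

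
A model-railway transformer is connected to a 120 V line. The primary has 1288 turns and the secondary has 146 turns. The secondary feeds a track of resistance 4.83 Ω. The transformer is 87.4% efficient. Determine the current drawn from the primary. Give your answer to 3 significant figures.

V_s = 120 × 146/1288 = 13.602 V.
I_s = V_s/R = 13.602/4.83 = 2.8162 A.
P_out = V_s I_s = 13.602 × 2.8162 = 38.308 W.
P_in = P_out/η = 38.308/0.874 = 43.831 W.
I_p = P_in/V_p = 43.831/120 = 0.365 A.

I_p ≈ 0.365 A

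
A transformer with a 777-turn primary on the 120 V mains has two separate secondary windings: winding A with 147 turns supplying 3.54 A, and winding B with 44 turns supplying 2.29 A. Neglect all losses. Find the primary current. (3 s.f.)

I_p ≈ 0.799 A

V_A = 120 × 147/777 = 22.703 V; V_B = 120 × 44/777 = 6.7954 V.
P_out = V_A I_A + V_B I_B = 22.703×3.54 + 6.7954×2.29 = 80.368 + 15.561 = 95.929 W.
Ideal ⇒ P_in = P_out, so I_p = P_out/V_p = 95.929/120 = 0.799 A.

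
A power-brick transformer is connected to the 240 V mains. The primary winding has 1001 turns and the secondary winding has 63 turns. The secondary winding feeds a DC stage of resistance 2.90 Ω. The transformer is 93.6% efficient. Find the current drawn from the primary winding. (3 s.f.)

I_p ≈ 0.350 A

V_s = 240 × 63/1001 = 15.105 V.
I_s = V_s/R = 15.105/2.90 = 5.2086 A.
P_out = V_s I_s = 15.105 × 5.2086 = 78.675 W.
P_in = P_out/η = 78.675/0.936 = 84.055 W.
I_p = P_in/V_p = 84.055/240 = 0.350 A.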